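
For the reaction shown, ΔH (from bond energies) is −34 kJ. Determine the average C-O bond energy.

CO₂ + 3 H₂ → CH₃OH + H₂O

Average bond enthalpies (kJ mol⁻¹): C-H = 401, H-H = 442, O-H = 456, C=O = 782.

D(C-O) ≈ 353 kJ/mol

Let D be the C-O bond energy.
Σ(broken) = 2×782 + 3×442 = 2890
Σ(formed) = 3×401 + 1×D + 3×456 = 2571 + D
ΔH = Σ(broken) − Σ(formed) = (2890) − (2571 + D) = +319 − D
Setting this equal to −34 kJ gives D = 353 kJ/mol.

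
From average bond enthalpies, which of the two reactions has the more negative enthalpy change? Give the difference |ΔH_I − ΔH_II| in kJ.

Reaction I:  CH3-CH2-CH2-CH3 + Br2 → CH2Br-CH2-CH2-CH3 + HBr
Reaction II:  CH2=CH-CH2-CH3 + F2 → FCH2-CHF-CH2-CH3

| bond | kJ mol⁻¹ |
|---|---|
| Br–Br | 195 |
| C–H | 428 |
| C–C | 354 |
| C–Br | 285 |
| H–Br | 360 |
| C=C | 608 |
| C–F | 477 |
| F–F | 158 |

Reaction I:
  Bonds broken (reactants):
    Br–Br: 1 × 195 = 195
    C–C: 3 × 354 = 1062
    C–H: 10 × 428 = 4280
    Σ(broken) = 5537 kJ
  Bonds formed (products):
    C–Br: 1 × 285 = 285
    C–C: 3 × 354 = 1062
    C–H: 9 × 428 = 3852
    H–Br: 1 × 360 = 360
    Σ(formed) = 5559 kJ
  ΔH_I = 5537 − 5559 = −22 kJ
Reaction II:
  Bonds broken (reactants):
    C–C: 2 × 354 = 708
    C–H: 8 × 428 = 3424
    C=C: 1 × 608 = 608
    F–F: 1 × 158 = 158
    Σ(broken) = 4898 kJ
  Bonds formed (products):
    C–C: 3 × 354 = 1062
    C–F: 2 × 477 = 954
    C–H: 8 × 428 = 3424
    Σ(formed) = 5440 kJ
  ΔH_II = 4898 − 5440 = −542 kJ
ΔH_I − ΔH_II = +520 kJ, so reaction II has the more negative ΔH; |ΔH_I − ΔH_II| = 520 kJ.

Reaction II, by 520 kJ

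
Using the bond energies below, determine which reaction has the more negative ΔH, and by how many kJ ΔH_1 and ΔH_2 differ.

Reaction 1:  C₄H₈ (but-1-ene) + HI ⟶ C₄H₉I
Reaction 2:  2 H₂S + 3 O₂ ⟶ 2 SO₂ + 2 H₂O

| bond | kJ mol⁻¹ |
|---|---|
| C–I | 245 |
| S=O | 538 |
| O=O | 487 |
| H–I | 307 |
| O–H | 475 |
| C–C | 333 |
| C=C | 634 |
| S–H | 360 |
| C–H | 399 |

Reaction 2, by 1115 kJ

Reaction 1:
  Bonds broken (reactants):
    C–C: 2 × 333 = 666
    C–H: 8 × 399 = 3192
    C=C: 1 × 634 = 634
    H–I: 1 × 307 = 307
    Σ(broken) = 4799 kJ
  Bonds formed (products):
    C–C: 3 × 333 = 999
    C–H: 9 × 399 = 3591
    C–I: 1 × 245 = 245
    Σ(formed) = 4835 kJ
  ΔH_1 = 4799 − 4835 = −36 kJ
Reaction 2:
  Bonds broken (reactants):
    O=O: 3 × 487 = 1461
    S–H: 4 × 360 = 1440
    Σ(broken) = 2901 kJ
  Bonds formed (products):
    O–H: 4 × 475 = 1900
    S=O: 4 × 538 = 2152
    Σ(formed) = 4052 kJ
  ΔH_2 = 2901 − 4052 = −1151 kJ
ΔH_1 − ΔH_2 = +1115 kJ, so reaction 2 has the more negative ΔH; |ΔH_1 − ΔH_2| = 1115 kJ.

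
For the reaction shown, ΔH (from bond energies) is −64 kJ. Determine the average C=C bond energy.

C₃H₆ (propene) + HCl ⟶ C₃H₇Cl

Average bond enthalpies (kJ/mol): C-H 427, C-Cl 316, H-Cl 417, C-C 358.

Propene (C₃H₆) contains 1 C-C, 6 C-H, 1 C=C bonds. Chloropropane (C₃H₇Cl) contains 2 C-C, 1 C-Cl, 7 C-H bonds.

D(C=C) ≈ 620 kJ/mol

Let D be the C=C bond energy.
Σ(broken) = 1×358 + 6×427 + 1×D + 1×417 = 3337 + D
Σ(formed) = 2×358 + 1×316 + 7×427 = 4021
ΔH = Σ(broken) − Σ(formed) = (3337 + D) − (4021) = −684 + D
Setting this equal to −64 kJ gives D = 620 kJ/mol.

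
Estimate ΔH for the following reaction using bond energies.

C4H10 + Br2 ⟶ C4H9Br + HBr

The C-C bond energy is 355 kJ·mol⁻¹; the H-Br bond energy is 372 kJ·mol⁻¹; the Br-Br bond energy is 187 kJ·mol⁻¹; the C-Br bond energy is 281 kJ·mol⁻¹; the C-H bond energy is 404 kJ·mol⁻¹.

ΔH ≈ −62 kJ

Bonds broken (reactants):
  Br-Br: 1 × 187 = 187
  C-C: 3 × 355 = 1065
  C-H: 10 × 404 = 4040
  Σ(broken) = 5292 kJ
Bonds formed (products):
  C-Br: 1 × 281 = 281
  C-C: 3 × 355 = 1065
  C-H: 9 × 404 = 3636
  H-Br: 1 × 372 = 372
  Σ(formed) = 5354 kJ
ΔH = Σ(broken) − Σ(formed) = 5292 − 5354 = −62 kJ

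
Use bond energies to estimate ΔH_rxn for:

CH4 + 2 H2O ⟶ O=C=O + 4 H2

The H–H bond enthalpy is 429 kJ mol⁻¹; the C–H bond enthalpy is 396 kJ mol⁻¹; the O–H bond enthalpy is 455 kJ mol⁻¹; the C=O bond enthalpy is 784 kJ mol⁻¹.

Bonds broken (reactants):
  C–H: 4 × 396 = 1584
  O–H: 4 × 455 = 1820
  Σ(broken) = 3404 kJ
Bonds formed (products):
  C=O: 2 × 784 = 1568
  H–H: 4 × 429 = 1716
  Σ(formed) = 3284 kJ
ΔH = Σ(broken) − Σ(formed) = 3404 − 3284 = +120 kJ

ΔH ≈ +120 kJ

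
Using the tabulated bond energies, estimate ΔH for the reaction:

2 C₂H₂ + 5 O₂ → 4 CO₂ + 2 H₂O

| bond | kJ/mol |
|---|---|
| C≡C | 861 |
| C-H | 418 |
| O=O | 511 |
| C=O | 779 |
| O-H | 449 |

Bonds broken (reactants):
  C≡C: 2 × 861 = 1722
  C-H: 4 × 418 = 1672
  O=O: 5 × 511 = 2555
  Σ(broken) = 5949 kJ
Bonds formed (products):
  C=O: 8 × 779 = 6232
  O-H: 4 × 449 = 1796
  Σ(formed) = 8028 kJ
ΔH = Σ(broken) − Σ(formed) = 5949 − 8028 = −2079 kJ

ΔH ≈ −2079 kJ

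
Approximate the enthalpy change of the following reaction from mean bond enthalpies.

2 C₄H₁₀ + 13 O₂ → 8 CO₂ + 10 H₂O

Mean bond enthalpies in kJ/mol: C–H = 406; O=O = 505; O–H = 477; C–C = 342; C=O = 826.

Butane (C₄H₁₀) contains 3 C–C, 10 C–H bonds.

ΔH ≈ −6019 kJ

Bonds broken (reactants):
  C–C: 6 × 342 = 2052
  C–H: 20 × 406 = 8120
  O=O: 13 × 505 = 6565
  Σ(broken) = 16737 kJ
Bonds formed (products):
  C=O: 16 × 826 = 13216
  O–H: 20 × 477 = 9540
  Σ(formed) = 22756 kJ
ΔH = Σ(broken) − Σ(formed) = 16737 − 22756 = −6019 kJ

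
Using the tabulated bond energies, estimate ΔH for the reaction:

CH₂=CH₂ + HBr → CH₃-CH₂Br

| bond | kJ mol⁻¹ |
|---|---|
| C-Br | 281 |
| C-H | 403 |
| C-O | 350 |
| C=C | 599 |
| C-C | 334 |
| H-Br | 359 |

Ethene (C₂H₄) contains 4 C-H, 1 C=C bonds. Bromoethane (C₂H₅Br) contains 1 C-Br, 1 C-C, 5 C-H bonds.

Bonds broken (reactants):
  C-H: 4 × 403 = 1612
  C=C: 1 × 599 = 599
  H-Br: 1 × 359 = 359
  Σ(broken) = 2570 kJ
Bonds formed (products):
  C-Br: 1 × 281 = 281
  C-C: 1 × 334 = 334
  C-H: 5 × 403 = 2015
  Σ(formed) = 2630 kJ
ΔH = Σ(broken) − Σ(formed) = 2570 − 2630 = −60 kJ

ΔH ≈ −60 kJ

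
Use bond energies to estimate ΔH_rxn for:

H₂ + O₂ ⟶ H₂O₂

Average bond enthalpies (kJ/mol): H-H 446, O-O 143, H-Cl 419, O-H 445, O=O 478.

Bonds broken (reactants):
  H-H: 1 × 446 = 446
  O=O: 1 × 478 = 478
  Σ(broken) = 924 kJ
Bonds formed (products):
  O-H: 2 × 445 = 890
  O-O: 1 × 143 = 143
  Σ(formed) = 1033 kJ
ΔH = Σ(broken) − Σ(formed) = 924 − 1033 = −109 kJ

ΔH ≈ −109 kJ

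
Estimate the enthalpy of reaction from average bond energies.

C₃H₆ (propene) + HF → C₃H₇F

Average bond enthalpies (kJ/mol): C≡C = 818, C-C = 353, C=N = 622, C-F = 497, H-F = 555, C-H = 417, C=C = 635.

Bonds broken (reactants):
  C-C: 1 × 353 = 353
  C-H: 6 × 417 = 2502
  C=C: 1 × 635 = 635
  H-F: 1 × 555 = 555
  Σ(broken) = 4045 kJ
Bonds formed (products):
  C-C: 2 × 353 = 706
  C-F: 1 × 497 = 497
  C-H: 7 × 417 = 2919
  Σ(formed) = 4122 kJ
ΔH = Σ(broken) − Σ(formed) = 4045 − 4122 = −77 kJ

ΔH ≈ −77 kJ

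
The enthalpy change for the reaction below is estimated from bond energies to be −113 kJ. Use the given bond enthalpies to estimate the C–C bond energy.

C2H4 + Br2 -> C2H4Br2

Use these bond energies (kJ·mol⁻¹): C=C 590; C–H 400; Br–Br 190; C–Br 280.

D(C–C) ≈ 333 kJ/mol

Let D be the C–C bond energy.
Σ(broken) = 1×190 + 4×400 + 1×590 = 2380
Σ(formed) = 2×280 + 1×D + 4×400 = 2160 + D
ΔH = Σ(broken) − Σ(formed) = (2380) − (2160 + D) = +220 − D
Setting this equal to −113 kJ gives D = 333 kJ/mol.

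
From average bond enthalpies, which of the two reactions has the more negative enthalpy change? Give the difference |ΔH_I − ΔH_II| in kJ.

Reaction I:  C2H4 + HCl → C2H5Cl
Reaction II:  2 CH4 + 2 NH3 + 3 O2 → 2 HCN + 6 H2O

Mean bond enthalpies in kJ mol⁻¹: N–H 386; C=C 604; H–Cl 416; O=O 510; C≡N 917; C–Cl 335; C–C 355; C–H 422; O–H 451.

Reaction II, by 776 kJ

Reaction I:
  Bonds broken (reactants):
    C–H: 4 × 422 = 1688
    C=C: 1 × 604 = 604
    H–Cl: 1 × 416 = 416
    Σ(broken) = 2708 kJ
  Bonds formed (products):
    C–C: 1 × 355 = 355
    C–Cl: 1 × 335 = 335
    C–H: 5 × 422 = 2110
    Σ(formed) = 2800 kJ
  ΔH_I = 2708 − 2800 = −92 kJ
Reaction II:
  Bonds broken (reactants):
    C–H: 8 × 422 = 3376
    N–H: 6 × 386 = 2316
    O=O: 3 × 510 = 1530
    Σ(broken) = 7222 kJ
  Bonds formed (products):
    C≡N: 2 × 917 = 1834
    C–H: 2 × 422 = 844
    O–H: 12 × 451 = 5412
    Σ(formed) = 8090 kJ
  ΔH_II = 7222 − 8090 = −868 kJ
ΔH_I − ΔH_II = +776 kJ, so reaction II has the more negative ΔH; |ΔH_I − ΔH_II| = 776 kJ.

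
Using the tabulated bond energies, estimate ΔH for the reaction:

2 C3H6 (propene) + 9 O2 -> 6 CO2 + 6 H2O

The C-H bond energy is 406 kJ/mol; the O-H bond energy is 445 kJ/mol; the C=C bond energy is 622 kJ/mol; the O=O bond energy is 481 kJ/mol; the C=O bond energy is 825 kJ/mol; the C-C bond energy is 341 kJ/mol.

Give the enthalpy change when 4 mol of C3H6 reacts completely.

Bonds broken (reactants):
  C-C: 2 × 341 = 682
  C-H: 12 × 406 = 4872
  C=C: 2 × 622 = 1244
  O=O: 9 × 481 = 4329
  Σ(broken) = 11127 kJ
Bonds formed (products):
  C=O: 12 × 825 = 9900
  O-H: 12 × 445 = 5340
  Σ(formed) = 15240 kJ
ΔH = Σ(broken) − Σ(formed) = 11127 − 15240 = −4113 kJ
For 2× the reaction as written: 2 × (−4113) = −8226 kJ

ΔH = −8226 kJ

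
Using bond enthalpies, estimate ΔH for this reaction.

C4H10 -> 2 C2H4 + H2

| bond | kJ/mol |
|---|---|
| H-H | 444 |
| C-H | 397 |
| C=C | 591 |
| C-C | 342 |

ΔH ≈ +194 kJ

Bonds broken (reactants):
  C-C: 3 × 342 = 1026
  C-H: 10 × 397 = 3970
  Σ(broken) = 4996 kJ
Bonds formed (products):
  C-H: 8 × 397 = 3176
  C=C: 2 × 591 = 1182
  H-H: 1 × 444 = 444
  Σ(formed) = 4802 kJ
ΔH = Σ(broken) − Σ(formed) = 4996 − 4802 = +194 kJ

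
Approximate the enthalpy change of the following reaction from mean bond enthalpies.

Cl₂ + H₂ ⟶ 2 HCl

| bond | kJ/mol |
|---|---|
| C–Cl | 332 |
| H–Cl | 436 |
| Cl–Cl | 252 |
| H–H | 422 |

ΔH ≈ −198 kJ

Bonds broken (reactants):
  Cl–Cl: 1 × 252 = 252
  H–H: 1 × 422 = 422
  Σ(broken) = 674 kJ
Bonds formed (products):
  H–Cl: 2 × 436 = 872
  Σ(formed) = 872 kJ
ΔH = Σ(broken) − Σ(formed) = 674 − 872 = −198 kJ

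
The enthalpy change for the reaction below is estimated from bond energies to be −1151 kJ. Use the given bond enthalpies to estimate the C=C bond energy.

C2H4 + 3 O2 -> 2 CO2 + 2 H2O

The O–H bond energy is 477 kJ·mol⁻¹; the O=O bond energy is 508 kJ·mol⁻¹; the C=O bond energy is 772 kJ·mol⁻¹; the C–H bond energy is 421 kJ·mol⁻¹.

D(C=C) ≈ 637 kJ/mol

Let D be the C=C bond energy.
Σ(broken) = 4×421 + 1×D + 3×508 = 3208 + D
Σ(formed) = 4×772 + 4×477 = 4996
ΔH = Σ(broken) − Σ(formed) = (3208 + D) − (4996) = −1788 + D
Setting this equal to −1151 kJ gives D = 637 kJ/mol.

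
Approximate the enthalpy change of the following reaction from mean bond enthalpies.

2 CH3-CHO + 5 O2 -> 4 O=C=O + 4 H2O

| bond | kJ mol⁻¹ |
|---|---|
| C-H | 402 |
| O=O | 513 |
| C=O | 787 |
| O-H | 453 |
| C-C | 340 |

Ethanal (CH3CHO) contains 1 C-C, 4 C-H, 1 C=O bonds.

Bonds broken (reactants):
  C-C: 2 × 340 = 680
  C-H: 8 × 402 = 3216
  C=O: 2 × 787 = 1574
  O=O: 5 × 513 = 2565
  Σ(broken) = 8035 kJ
Bonds formed (products):
  C=O: 8 × 787 = 6296
  O-H: 8 × 453 = 3624
  Σ(formed) = 9920 kJ
ΔH = Σ(broken) − Σ(formed) = 8035 − 9920 = −1885 kJ

ΔH ≈ −1885 kJ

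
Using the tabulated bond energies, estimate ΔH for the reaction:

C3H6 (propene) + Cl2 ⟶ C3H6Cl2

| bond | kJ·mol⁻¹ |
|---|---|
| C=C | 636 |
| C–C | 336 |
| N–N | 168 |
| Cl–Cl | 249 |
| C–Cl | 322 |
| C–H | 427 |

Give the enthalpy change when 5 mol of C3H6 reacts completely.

Bonds broken (reactants):
  C–C: 1 × 336 = 336
  C–H: 6 × 427 = 2562
  C=C: 1 × 636 = 636
  Cl–Cl: 1 × 249 = 249
  Σ(broken) = 3783 kJ
Bonds formed (products):
  C–C: 2 × 336 = 672
  C–Cl: 2 × 322 = 644
  C–H: 6 × 427 = 2562
  Σ(formed) = 3878 kJ
ΔH = Σ(broken) − Σ(formed) = 3783 − 3878 = −95 kJ
For 5× the reaction as written: 5 × (−95) = −475 kJ

ΔH = −475 kJ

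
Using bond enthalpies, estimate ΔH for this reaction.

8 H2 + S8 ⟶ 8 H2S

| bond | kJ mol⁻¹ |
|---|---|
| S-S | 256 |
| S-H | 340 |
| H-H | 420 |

ΔH ≈ −32 kJ

Bonds broken (reactants):
  H-H: 8 × 420 = 3360
  S-S: 8 × 256 = 2048
  Σ(broken) = 5408 kJ
Bonds formed (products):
  S-H: 16 × 340 = 5440
  Σ(formed) = 5440 kJ
ΔH = Σ(broken) − Σ(formed) = 5408 − 5440 = −32 kJ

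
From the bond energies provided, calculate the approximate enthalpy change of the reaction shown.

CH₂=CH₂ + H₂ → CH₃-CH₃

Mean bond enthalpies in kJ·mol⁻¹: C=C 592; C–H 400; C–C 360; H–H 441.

Bonds broken (reactants):
  C–H: 4 × 400 = 1600
  C=C: 1 × 592 = 592
  H–H: 1 × 441 = 441
  Σ(broken) = 2633 kJ
Bonds formed (products):
  C–C: 1 × 360 = 360
  C–H: 6 × 400 = 2400
  Σ(formed) = 2760 kJ
ΔH = Σ(broken) − Σ(formed) = 2633 − 2760 = −127 kJ

ΔH ≈ −127 kJ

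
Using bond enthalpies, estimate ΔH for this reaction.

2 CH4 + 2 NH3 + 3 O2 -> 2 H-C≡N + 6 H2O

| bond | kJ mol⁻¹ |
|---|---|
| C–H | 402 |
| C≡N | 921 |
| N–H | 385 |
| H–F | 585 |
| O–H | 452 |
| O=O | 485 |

Bonds broken (reactants):
  C–H: 8 × 402 = 3216
  N–H: 6 × 385 = 2310
  O=O: 3 × 485 = 1455
  Σ(broken) = 6981 kJ
Bonds formed (products):
  C≡N: 2 × 921 = 1842
  C–H: 2 × 402 = 804
  O–H: 12 × 452 = 5424
  Σ(formed) = 8070 kJ
ΔH = Σ(broken) − Σ(formed) = 6981 − 8070 = −1089 kJ

ΔH ≈ −1089 kJ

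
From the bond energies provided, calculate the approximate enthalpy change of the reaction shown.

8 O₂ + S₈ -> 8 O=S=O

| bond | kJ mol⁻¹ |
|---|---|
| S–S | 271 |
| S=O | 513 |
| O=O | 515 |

ΔH ≈ −1920 kJ

Bonds broken (reactants):
  O=O: 8 × 515 = 4120
  S–S: 8 × 271 = 2168
  Σ(broken) = 6288 kJ
Bonds formed (products):
  S=O: 16 × 513 = 8208
  Σ(formed) = 8208 kJ
ΔH = Σ(broken) − Σ(formed) = 6288 − 8208 = −1920 kJ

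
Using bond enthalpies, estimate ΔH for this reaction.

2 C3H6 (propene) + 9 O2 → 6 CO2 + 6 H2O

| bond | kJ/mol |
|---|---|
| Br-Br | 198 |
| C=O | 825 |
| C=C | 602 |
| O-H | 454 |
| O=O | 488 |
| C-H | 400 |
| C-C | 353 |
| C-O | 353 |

Bonds broken (reactants):
  C-C: 2 × 353 = 706
  C-H: 12 × 400 = 4800
  C=C: 2 × 602 = 1204
  O=O: 9 × 488 = 4392
  Σ(broken) = 11102 kJ
Bonds formed (products):
  C=O: 12 × 825 = 9900
  O-H: 12 × 454 = 5448
  Σ(formed) = 15348 kJ
ΔH = Σ(broken) − Σ(formed) = 11102 − 15348 = −4246 kJ

ΔH ≈ −4246 kJ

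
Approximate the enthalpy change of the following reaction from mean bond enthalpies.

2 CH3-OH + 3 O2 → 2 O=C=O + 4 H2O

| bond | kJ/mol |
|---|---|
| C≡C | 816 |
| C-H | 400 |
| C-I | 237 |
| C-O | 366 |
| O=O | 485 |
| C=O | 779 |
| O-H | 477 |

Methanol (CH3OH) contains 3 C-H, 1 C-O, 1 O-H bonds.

ΔH ≈ −1391 kJ

Bonds broken (reactants):
  C-H: 6 × 400 = 2400
  C-O: 2 × 366 = 732
  O-H: 2 × 477 = 954
  O=O: 3 × 485 = 1455
  Σ(broken) = 5541 kJ
Bonds formed (products):
  C=O: 4 × 779 = 3116
  O-H: 8 × 477 = 3816
  Σ(formed) = 6932 kJ
ΔH = Σ(broken) − Σ(formed) = 5541 − 6932 = −1391 kJ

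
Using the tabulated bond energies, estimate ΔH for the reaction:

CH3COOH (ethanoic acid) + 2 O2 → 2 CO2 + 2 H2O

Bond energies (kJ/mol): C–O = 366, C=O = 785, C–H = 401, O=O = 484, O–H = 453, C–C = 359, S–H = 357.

Bonds broken (reactants):
  C–C: 1 × 359 = 359
  C–H: 3 × 401 = 1203
  C–O: 1 × 366 = 366
  C=O: 1 × 785 = 785
  O–H: 1 × 453 = 453
  O=O: 2 × 484 = 968
  Σ(broken) = 4134 kJ
Bonds formed (products):
  C=O: 4 × 785 = 3140
  O–H: 4 × 453 = 1812
  Σ(formed) = 4952 kJ
ΔH = Σ(broken) − Σ(formed) = 4134 − 4952 = −818 kJ

ΔH ≈ −818 kJ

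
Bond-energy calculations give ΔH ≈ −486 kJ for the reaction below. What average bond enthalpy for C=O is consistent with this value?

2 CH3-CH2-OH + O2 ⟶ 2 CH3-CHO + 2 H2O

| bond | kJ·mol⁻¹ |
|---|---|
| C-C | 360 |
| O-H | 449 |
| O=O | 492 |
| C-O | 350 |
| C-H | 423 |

Let D be the C=O bond energy.
Σ(broken) = 2×360 + 10×423 + 2×350 + 2×449 + 1×492 = 7040
Σ(formed) = 2×360 + 8×423 + 2×D + 4×449 = 5900 + 2D
ΔH = Σ(broken) − Σ(formed) = (7040) − (5900 + 2D) = +1140 − 2D
Setting this equal to −486 kJ gives 2D = 1626, so D = 813 kJ/mol.

D(C=O) ≈ 813 kJ/mol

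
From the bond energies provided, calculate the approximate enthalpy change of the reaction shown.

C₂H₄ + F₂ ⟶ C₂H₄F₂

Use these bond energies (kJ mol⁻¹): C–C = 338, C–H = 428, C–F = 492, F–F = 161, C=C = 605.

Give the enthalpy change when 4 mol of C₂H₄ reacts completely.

Bonds broken (reactants):
  C–H: 4 × 428 = 1712
  C=C: 1 × 605 = 605
  F–F: 1 × 161 = 161
  Σ(broken) = 2478 kJ
Bonds formed (products):
  C–C: 1 × 338 = 338
  C–F: 2 × 492 = 984
  C–H: 4 × 428 = 1712
  Σ(formed) = 3034 kJ
ΔH = Σ(broken) − Σ(formed) = 2478 − 3034 = −556 kJ
For 4× the reaction as written: 4 × (−556) = −2224 kJ

ΔH = −2224 kJ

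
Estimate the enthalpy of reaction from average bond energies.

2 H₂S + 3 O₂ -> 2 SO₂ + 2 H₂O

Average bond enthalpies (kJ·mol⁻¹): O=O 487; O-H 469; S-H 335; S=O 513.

ΔH ≈ −1127 kJ

Bonds broken (reactants):
  O=O: 3 × 487 = 1461
  S-H: 4 × 335 = 1340
  Σ(broken) = 2801 kJ
Bonds formed (products):
  O-H: 4 × 469 = 1876
  S=O: 4 × 513 = 2052
  Σ(formed) = 3928 kJ
ΔH = Σ(broken) − Σ(formed) = 2801 − 3928 = −1127 kJ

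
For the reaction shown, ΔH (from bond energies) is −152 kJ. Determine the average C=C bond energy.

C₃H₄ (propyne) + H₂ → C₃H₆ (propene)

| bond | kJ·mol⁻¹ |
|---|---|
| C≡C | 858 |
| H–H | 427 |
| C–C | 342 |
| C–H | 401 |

D(C=C) ≈ 635 kJ/mol

Let D be the C=C bond energy.
Σ(broken) = 1×858 + 1×342 + 4×401 + 1×427 = 3231
Σ(formed) = 1×342 + 6×401 + 1×D = 2748 + D
ΔH = Σ(broken) − Σ(formed) = (3231) − (2748 + D) = +483 − D
Setting this equal to −152 kJ gives D = 635 kJ/mol.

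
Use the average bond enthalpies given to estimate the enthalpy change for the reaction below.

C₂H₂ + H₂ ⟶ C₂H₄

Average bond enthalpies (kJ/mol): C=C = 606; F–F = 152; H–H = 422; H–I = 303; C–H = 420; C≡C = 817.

ΔH ≈ −207 kJ

Bonds broken (reactants):
  C≡C: 1 × 817 = 817
  C–H: 2 × 420 = 840
  H–H: 1 × 422 = 422
  Σ(broken) = 2079 kJ
Bonds formed (products):
  C–H: 4 × 420 = 1680
  C=C: 1 × 606 = 606
  Σ(formed) = 2286 kJ
ΔH = Σ(broken) − Σ(formed) = 2079 − 2286 = −207 kJ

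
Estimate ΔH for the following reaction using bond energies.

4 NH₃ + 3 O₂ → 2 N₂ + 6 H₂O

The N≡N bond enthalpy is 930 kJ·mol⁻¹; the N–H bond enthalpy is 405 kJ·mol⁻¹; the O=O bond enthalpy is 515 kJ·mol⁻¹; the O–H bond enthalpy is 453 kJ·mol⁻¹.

Bonds broken (reactants):
  N–H: 12 × 405 = 4860
  O=O: 3 × 515 = 1545
  Σ(broken) = 6405 kJ
Bonds formed (products):
  N≡N: 2 × 930 = 1860
  O–H: 12 × 453 = 5436
  Σ(formed) = 7296 kJ
ΔH = Σ(broken) − Σ(formed) = 6405 − 7296 = −891 kJ

ΔH ≈ −891 kJ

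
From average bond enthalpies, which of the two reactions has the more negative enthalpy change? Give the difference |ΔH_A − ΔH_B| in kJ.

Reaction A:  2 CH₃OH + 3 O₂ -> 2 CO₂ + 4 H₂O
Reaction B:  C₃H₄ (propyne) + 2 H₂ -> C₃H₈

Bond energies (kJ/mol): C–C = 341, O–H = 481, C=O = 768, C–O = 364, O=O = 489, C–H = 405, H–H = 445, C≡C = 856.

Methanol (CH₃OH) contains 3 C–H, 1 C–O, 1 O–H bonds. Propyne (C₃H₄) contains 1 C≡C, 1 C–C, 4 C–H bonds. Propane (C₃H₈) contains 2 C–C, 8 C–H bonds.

Reaction A, by 1118 kJ

Reaction A:
  Bonds broken (reactants):
    C–H: 6 × 405 = 2430
    C–O: 2 × 364 = 728
    O–H: 2 × 481 = 962
    O=O: 3 × 489 = 1467
    Σ(broken) = 5587 kJ
  Bonds formed (products):
    C=O: 4 × 768 = 3072
    O–H: 8 × 481 = 3848
    Σ(formed) = 6920 kJ
  ΔH_A = 5587 − 6920 = −1333 kJ
Reaction B:
  Bonds broken (reactants):
    C≡C: 1 × 856 = 856
    C–C: 1 × 341 = 341
    C–H: 4 × 405 = 1620
    H–H: 2 × 445 = 890
    Σ(broken) = 3707 kJ
  Bonds formed (products):
    C–C: 2 × 341 = 682
    C–H: 8 × 405 = 3240
    Σ(formed) = 3922 kJ
  ΔH_B = 3707 − 3922 = −215 kJ
ΔH_A − ΔH_B = −1118 kJ, so reaction A has the more negative ΔH; |ΔH_A − ΔH_B| = 1118 kJ.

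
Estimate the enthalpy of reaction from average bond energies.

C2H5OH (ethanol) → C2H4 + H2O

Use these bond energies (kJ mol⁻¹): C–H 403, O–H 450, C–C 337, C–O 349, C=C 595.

ΔH ≈ +44 kJ

Bonds broken (reactants):
  C–C: 1 × 337 = 337
  C–H: 5 × 403 = 2015
  C–O: 1 × 349 = 349
  O–H: 1 × 450 = 450
  Σ(broken) = 3151 kJ
Bonds formed (products):
  C–H: 4 × 403 = 1612
  C=C: 1 × 595 = 595
  O–H: 2 × 450 = 900
  Σ(formed) = 3107 kJ
ΔH = Σ(broken) − Σ(formed) = 3151 − 3107 = +44 kJ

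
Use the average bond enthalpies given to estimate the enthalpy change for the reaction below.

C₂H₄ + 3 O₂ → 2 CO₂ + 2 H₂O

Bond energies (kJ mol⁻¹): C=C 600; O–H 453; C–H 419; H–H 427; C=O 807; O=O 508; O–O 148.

Bonds broken (reactants):
  C–H: 4 × 419 = 1676
  C=C: 1 × 600 = 600
  O=O: 3 × 508 = 1524
  Σ(broken) = 3800 kJ
Bonds formed (products):
  C=O: 4 × 807 = 3228
  O–H: 4 × 453 = 1812
  Σ(formed) = 5040 kJ
ΔH = Σ(broken) − Σ(formed) = 3800 − 5040 = −1240 kJ

ΔH ≈ −1240 kJ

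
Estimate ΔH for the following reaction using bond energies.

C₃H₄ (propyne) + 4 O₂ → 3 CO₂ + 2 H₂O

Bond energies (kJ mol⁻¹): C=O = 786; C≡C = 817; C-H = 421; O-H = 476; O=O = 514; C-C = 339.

ΔH ≈ −1724 kJ

Bonds broken (reactants):
  C≡C: 1 × 817 = 817
  C-C: 1 × 339 = 339
  C-H: 4 × 421 = 1684
  O=O: 4 × 514 = 2056
  Σ(broken) = 4896 kJ
Bonds formed (products):
  C=O: 6 × 786 = 4716
  O-H: 4 × 476 = 1904
  Σ(formed) = 6620 kJ
ΔH = Σ(broken) − Σ(formed) = 4896 − 6620 = −1724 kJ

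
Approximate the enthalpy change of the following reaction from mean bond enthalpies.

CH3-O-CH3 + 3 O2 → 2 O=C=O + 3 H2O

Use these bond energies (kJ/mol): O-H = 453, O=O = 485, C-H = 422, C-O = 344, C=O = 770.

ΔH ≈ −1123 kJ

Bonds broken (reactants):
  C-H: 6 × 422 = 2532
  C-O: 2 × 344 = 688
  O=O: 3 × 485 = 1455
  Σ(broken) = 4675 kJ
Bonds formed (products):
  C=O: 4 × 770 = 3080
  O-H: 6 × 453 = 2718
  Σ(formed) = 5798 kJ
ΔH = Σ(broken) − Σ(formed) = 4675 − 5798 = −1123 kJ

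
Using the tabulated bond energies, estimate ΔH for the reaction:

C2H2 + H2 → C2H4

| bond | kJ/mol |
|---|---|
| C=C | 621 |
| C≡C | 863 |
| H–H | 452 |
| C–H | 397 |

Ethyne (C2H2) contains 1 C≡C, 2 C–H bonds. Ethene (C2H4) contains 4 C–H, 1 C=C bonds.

Bonds broken (reactants):
  C≡C: 1 × 863 = 863
  C–H: 2 × 397 = 794
  H–H: 1 × 452 = 452
  Σ(broken) = 2109 kJ
Bonds formed (products):
  C–H: 4 × 397 = 1588
  C=C: 1 × 621 = 621
  Σ(formed) = 2209 kJ
ΔH = Σ(broken) − Σ(formed) = 2109 − 2209 = −100 kJ

ΔH ≈ −100 kJ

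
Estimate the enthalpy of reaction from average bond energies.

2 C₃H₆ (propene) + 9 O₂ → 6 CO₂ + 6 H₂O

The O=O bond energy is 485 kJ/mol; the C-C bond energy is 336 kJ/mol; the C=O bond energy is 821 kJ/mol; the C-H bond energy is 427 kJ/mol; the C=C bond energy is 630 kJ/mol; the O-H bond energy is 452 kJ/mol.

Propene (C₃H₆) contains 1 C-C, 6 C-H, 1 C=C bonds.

ΔH ≈ −3855 kJ

Bonds broken (reactants):
  C-C: 2 × 336 = 672
  C-H: 12 × 427 = 5124
  C=C: 2 × 630 = 1260
  O=O: 9 × 485 = 4365
  Σ(broken) = 11421 kJ
Bonds formed (products):
  C=O: 12 × 821 = 9852
  O-H: 12 × 452 = 5424
  Σ(formed) = 15276 kJ
ΔH = Σ(broken) − Σ(formed) = 11421 − 15276 = −3855 kJ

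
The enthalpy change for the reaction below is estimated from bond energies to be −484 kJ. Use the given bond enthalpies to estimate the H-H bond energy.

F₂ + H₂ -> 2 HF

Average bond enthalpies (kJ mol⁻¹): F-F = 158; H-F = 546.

Let D be the H-H bond energy.
Σ(broken) = 1×158 + 1×D = 158 + D
Σ(formed) = 2×546 = 1092
ΔH = Σ(broken) − Σ(formed) = (158 + D) − (1092) = −934 + D
Setting this equal to −484 kJ gives D = 450 kJ/mol.

D(H-H) ≈ 450 kJ/mol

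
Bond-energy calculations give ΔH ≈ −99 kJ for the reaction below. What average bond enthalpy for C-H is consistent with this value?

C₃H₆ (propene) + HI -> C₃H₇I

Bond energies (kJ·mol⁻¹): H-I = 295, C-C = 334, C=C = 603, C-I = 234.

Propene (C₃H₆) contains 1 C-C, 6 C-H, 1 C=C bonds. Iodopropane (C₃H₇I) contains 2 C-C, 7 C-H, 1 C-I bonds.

Let D be the C-H bond energy.
Σ(broken) = 1×334 + 6×D + 1×603 + 1×295 = 1232 + 6D
Σ(formed) = 2×334 + 7×D + 1×234 = 902 + 7D
ΔH = Σ(broken) − Σ(formed) = (1232 + 6D) − (902 + 7D) = +330 − D
Setting this equal to −99 kJ gives D = 429 kJ/mol.

D(C-H) ≈ 429 kJ/mol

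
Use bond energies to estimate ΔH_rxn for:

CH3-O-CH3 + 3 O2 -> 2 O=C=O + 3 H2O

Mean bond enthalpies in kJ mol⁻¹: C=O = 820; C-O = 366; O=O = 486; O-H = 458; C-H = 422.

Bonds broken (reactants):
  C-H: 6 × 422 = 2532
  C-O: 2 × 366 = 732
  O=O: 3 × 486 = 1458
  Σ(broken) = 4722 kJ
Bonds formed (products):
  C=O: 4 × 820 = 3280
  O-H: 6 × 458 = 2748
  Σ(formed) = 6028 kJ
ΔH = Σ(broken) − Σ(formed) = 4722 − 6028 = −1306 kJ

ΔH ≈ −1306 kJ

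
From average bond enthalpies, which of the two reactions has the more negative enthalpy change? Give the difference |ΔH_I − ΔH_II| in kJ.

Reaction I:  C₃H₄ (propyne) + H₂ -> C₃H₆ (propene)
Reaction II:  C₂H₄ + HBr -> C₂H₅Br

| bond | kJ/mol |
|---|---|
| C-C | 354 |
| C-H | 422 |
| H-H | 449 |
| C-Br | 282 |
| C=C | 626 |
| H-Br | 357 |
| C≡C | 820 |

Reaction I, by 126 kJ

Reaction I:
  Bonds broken (reactants):
    C≡C: 1 × 820 = 820
    C-C: 1 × 354 = 354
    C-H: 4 × 422 = 1688
    H-H: 1 × 449 = 449
    Σ(broken) = 3311 kJ
  Bonds formed (products):
    C-C: 1 × 354 = 354
    C-H: 6 × 422 = 2532
    C=C: 1 × 626 = 626
    Σ(formed) = 3512 kJ
  ΔH_I = 3311 − 3512 = −201 kJ
Reaction II:
  Bonds broken (reactants):
    C-H: 4 × 422 = 1688
    C=C: 1 × 626 = 626
    H-Br: 1 × 357 = 357
    Σ(broken) = 2671 kJ
  Bonds formed (products):
    C-Br: 1 × 282 = 282
    C-C: 1 × 354 = 354
    C-H: 5 × 422 = 2110
    Σ(formed) = 2746 kJ
  ΔH_II = 2671 − 2746 = −75 kJ
ΔH_I − ΔH_II = −126 kJ, so reaction I has the more negative ΔH; |ΔH_I − ΔH_II| = 126 kJ.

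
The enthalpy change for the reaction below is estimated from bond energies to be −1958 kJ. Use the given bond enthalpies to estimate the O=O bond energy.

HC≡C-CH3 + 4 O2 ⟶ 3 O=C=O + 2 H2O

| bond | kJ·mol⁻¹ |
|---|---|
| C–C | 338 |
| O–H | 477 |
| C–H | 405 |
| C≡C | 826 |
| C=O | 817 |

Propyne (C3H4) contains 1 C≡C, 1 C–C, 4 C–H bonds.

D(O=O) ≈ 517 kJ/mol

Let D be the O=O bond energy.
Σ(broken) = 1×826 + 1×338 + 4×405 + 4×D = 2784 + 4D
Σ(formed) = 6×817 + 4×477 = 6810
ΔH = Σ(broken) − Σ(formed) = (2784 + 4D) − (6810) = −4026 + 4D
Setting this equal to −1958 kJ gives 4D = 2068, so D = 517 kJ/mol.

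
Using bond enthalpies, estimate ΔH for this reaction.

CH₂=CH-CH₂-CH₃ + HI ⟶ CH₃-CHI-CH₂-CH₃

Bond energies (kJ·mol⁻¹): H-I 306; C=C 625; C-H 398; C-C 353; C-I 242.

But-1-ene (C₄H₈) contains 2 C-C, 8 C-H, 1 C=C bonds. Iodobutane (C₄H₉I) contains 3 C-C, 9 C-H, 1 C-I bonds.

Bonds broken (reactants):
  C-C: 2 × 353 = 706
  C-H: 8 × 398 = 3184
  C=C: 1 × 625 = 625
  H-I: 1 × 306 = 306
  Σ(broken) = 4821 kJ
Bonds formed (products):
  C-C: 3 × 353 = 1059
  C-H: 9 × 398 = 3582
  C-I: 1 × 242 = 242
  Σ(formed) = 4883 kJ
ΔH = Σ(broken) − Σ(formed) = 4821 − 4883 = −62 kJ

ΔH ≈ −62 kJ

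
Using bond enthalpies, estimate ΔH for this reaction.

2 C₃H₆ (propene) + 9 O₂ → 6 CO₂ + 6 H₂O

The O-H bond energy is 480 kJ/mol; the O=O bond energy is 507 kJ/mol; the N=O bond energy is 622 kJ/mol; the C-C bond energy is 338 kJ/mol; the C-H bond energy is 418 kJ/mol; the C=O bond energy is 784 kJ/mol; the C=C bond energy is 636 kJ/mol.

Bonds broken (reactants):
  C-C: 2 × 338 = 676
  C-H: 12 × 418 = 5016
  C=C: 2 × 636 = 1272
  O=O: 9 × 507 = 4563
  Σ(broken) = 11527 kJ
Bonds formed (products):
  C=O: 12 × 784 = 9408
  O-H: 12 × 480 = 5760
  Σ(formed) = 15168 kJ
ΔH = Σ(broken) − Σ(formed) = 11527 − 15168 = −3641 kJ

ΔH ≈ −3641 kJ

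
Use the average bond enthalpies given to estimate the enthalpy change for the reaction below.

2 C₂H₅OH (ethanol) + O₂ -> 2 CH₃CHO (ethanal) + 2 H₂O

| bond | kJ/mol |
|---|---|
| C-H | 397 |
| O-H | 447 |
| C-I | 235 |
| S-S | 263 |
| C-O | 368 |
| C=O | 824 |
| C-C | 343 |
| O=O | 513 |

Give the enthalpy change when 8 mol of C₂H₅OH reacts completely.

ΔH = −1996 kJ

Bonds broken (reactants):
  C-C: 2 × 343 = 686
  C-H: 10 × 397 = 3970
  C-O: 2 × 368 = 736
  O-H: 2 × 447 = 894
  O=O: 1 × 513 = 513
  Σ(broken) = 6799 kJ
Bonds formed (products):
  C-C: 2 × 343 = 686
  C-H: 8 × 397 = 3176
  C=O: 2 × 824 = 1648
  O-H: 4 × 447 = 1788
  Σ(formed) = 7298 kJ
ΔH = Σ(broken) − Σ(formed) = 6799 − 7298 = −499 kJ
For 4× the reaction as written: 4 × (−499) = −1996 kJ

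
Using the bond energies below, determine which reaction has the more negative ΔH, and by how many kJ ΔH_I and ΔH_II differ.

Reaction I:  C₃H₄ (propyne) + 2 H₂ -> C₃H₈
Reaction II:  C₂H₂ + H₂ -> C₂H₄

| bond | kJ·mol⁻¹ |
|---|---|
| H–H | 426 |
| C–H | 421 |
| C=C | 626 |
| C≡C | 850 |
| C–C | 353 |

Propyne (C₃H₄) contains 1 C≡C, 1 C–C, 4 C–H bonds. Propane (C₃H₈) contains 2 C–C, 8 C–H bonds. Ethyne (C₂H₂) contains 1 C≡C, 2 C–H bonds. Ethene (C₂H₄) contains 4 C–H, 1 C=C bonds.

Reaction I, by 143 kJ

Reaction I:
  Bonds broken (reactants):
    C≡C: 1 × 850 = 850
    C–C: 1 × 353 = 353
    C–H: 4 × 421 = 1684
    H–H: 2 × 426 = 852
    Σ(broken) = 3739 kJ
  Bonds formed (products):
    C–C: 2 × 353 = 706
    C–H: 8 × 421 = 3368
    Σ(formed) = 4074 kJ
  ΔH_I = 3739 − 4074 = −335 kJ
Reaction II:
  Bonds broken (reactants):
    C≡C: 1 × 850 = 850
    C–H: 2 × 421 = 842
    H–H: 1 × 426 = 426
    Σ(broken) = 2118 kJ
  Bonds formed (products):
    C–H: 4 × 421 = 1684
    C=C: 1 × 626 = 626
    Σ(formed) = 2310 kJ
  ΔH_II = 2118 − 2310 = −192 kJ
ΔH_I − ΔH_II = −143 kJ, so reaction I has the more negative ΔH; |ΔH_I − ΔH_II| = 143 kJ.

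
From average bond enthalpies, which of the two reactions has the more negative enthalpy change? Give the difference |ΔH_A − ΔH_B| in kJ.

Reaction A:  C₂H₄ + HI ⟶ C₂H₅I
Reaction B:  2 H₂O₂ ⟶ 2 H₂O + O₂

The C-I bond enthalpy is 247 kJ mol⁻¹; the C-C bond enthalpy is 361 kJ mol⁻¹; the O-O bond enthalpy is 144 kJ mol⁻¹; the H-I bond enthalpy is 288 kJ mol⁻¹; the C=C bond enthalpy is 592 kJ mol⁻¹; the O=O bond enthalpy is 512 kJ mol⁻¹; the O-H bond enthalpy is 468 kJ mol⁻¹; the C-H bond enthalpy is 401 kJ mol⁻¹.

Reaction A:
  Bonds broken (reactants):
    C-H: 4 × 401 = 1604
    C=C: 1 × 592 = 592
    H-I: 1 × 288 = 288
    Σ(broken) = 2484 kJ
  Bonds formed (products):
    C-C: 1 × 361 = 361
    C-H: 5 × 401 = 2005
    C-I: 1 × 247 = 247
    Σ(formed) = 2613 kJ
  ΔH_A = 2484 − 2613 = −129 kJ
Reaction B:
  Bonds broken (reactants):
    O-H: 4 × 468 = 1872
    O-O: 2 × 144 = 288
    Σ(broken) = 2160 kJ
  Bonds formed (products):
    O-H: 4 × 468 = 1872
    O=O: 1 × 512 = 512
    Σ(formed) = 2384 kJ
  ΔH_B = 2160 − 2384 = −224 kJ
ΔH_A − ΔH_B = +95 kJ, so reaction B has the more negative ΔH; |ΔH_A − ΔH_B| = 95 kJ.

Reaction B, by 95 kJ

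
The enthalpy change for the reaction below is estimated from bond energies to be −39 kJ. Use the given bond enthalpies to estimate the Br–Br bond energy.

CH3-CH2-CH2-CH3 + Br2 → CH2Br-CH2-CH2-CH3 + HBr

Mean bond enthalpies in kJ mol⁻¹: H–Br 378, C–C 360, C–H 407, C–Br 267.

Let D be the Br–Br bond energy.
Σ(broken) = 1×D + 3×360 + 10×407 = 5150 + D
Σ(formed) = 1×267 + 3×360 + 9×407 + 1×378 = 5388
ΔH = Σ(broken) − Σ(formed) = (5150 + D) − (5388) = −238 + D
Setting this equal to −39 kJ gives D = 199 kJ/mol.

D(Br–Br) ≈ 199 kJ/mol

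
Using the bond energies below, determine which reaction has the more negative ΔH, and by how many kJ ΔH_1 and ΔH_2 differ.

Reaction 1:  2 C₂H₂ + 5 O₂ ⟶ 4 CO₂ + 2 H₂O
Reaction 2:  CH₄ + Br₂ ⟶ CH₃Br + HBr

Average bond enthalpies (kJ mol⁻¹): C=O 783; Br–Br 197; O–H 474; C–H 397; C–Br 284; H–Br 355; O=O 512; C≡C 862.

Reaction 1:
  Bonds broken (reactants):
    C≡C: 2 × 862 = 1724
    C–H: 4 × 397 = 1588
    O=O: 5 × 512 = 2560
    Σ(broken) = 5872 kJ
  Bonds formed (products):
    C=O: 8 × 783 = 6264
    O–H: 4 × 474 = 1896
    Σ(formed) = 8160 kJ
  ΔH_1 = 5872 − 8160 = −2288 kJ
Reaction 2:
  Bonds broken (reactants):
    Br–Br: 1 × 197 = 197
    C–H: 4 × 397 = 1588
    Σ(broken) = 1785 kJ
  Bonds formed (products):
    C–Br: 1 × 284 = 284
    C–H: 3 × 397 = 1191
    H–Br: 1 × 355 = 355
    Σ(formed) = 1830 kJ
  ΔH_2 = 1785 − 1830 = −45 kJ
ΔH_1 − ΔH_2 = −2243 kJ, so reaction 1 has the more negative ΔH; |ΔH_1 − ΔH_2| = 2243 kJ.

Reaction 1, by 2243 kJ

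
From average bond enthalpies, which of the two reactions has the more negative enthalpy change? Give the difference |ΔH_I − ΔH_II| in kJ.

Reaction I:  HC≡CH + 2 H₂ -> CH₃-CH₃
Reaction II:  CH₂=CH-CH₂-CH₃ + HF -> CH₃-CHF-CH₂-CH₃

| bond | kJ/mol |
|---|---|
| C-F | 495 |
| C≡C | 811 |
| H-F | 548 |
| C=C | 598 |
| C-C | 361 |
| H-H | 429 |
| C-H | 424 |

Reaction I:
  Bonds broken (reactants):
    C≡C: 1 × 811 = 811
    C-H: 2 × 424 = 848
    H-H: 2 × 429 = 858
    Σ(broken) = 2517 kJ
  Bonds formed (products):
    C-C: 1 × 361 = 361
    C-H: 6 × 424 = 2544
    Σ(formed) = 2905 kJ
  ΔH_I = 2517 − 2905 = −388 kJ
Reaction II:
  Bonds broken (reactants):
    C-C: 2 × 361 = 722
    C-H: 8 × 424 = 3392
    C=C: 1 × 598 = 598
    H-F: 1 × 548 = 548
    Σ(broken) = 5260 kJ
  Bonds formed (products):
    C-C: 3 × 361 = 1083
    C-F: 1 × 495 = 495
    C-H: 9 × 424 = 3816
    Σ(formed) = 5394 kJ
  ΔH_II = 5260 − 5394 = −134 kJ
ΔH_I − ΔH_II = −254 kJ, so reaction I has the more negative ΔH; |ΔH_I − ΔH_II| = 254 kJ.

Reaction I, by 254 kJ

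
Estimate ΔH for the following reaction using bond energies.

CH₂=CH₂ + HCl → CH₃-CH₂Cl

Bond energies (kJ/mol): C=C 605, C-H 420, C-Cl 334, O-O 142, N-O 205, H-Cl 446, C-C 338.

Bonds broken (reactants):
  C-H: 4 × 420 = 1680
  C=C: 1 × 605 = 605
  H-Cl: 1 × 446 = 446
  Σ(broken) = 2731 kJ
Bonds formed (products):
  C-C: 1 × 338 = 338
  C-Cl: 1 × 334 = 334
  C-H: 5 × 420 = 2100
  Σ(formed) = 2772 kJ
ΔH = Σ(broken) − Σ(formed) = 2731 − 2772 = −41 kJ

ΔH ≈ −41 kJ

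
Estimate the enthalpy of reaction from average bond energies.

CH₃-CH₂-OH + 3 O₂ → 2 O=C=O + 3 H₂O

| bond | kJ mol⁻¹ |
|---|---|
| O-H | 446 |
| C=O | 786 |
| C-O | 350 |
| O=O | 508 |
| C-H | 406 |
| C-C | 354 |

Bonds broken (reactants):
  C-C: 1 × 354 = 354
  C-H: 5 × 406 = 2030
  C-O: 1 × 350 = 350
  O-H: 1 × 446 = 446
  O=O: 3 × 508 = 1524
  Σ(broken) = 4704 kJ
Bonds formed (products):
  C=O: 4 × 786 = 3144
  O-H: 6 × 446 = 2676
  Σ(formed) = 5820 kJ
ΔH = Σ(broken) − Σ(formed) = 4704 − 5820 = −1116 kJ

ΔH ≈ −1116 kJ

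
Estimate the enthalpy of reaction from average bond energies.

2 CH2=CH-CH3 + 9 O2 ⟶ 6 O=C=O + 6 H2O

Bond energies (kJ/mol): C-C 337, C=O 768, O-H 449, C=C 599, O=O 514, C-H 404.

ΔH ≈ −3258 kJ

Bonds broken (reactants):
  C-C: 2 × 337 = 674
  C-H: 12 × 404 = 4848
  C=C: 2 × 599 = 1198
  O=O: 9 × 514 = 4626
  Σ(broken) = 11346 kJ
Bonds formed (products):
  C=O: 12 × 768 = 9216
  O-H: 12 × 449 = 5388
  Σ(formed) = 14604 kJ
ΔH = Σ(broken) − Σ(formed) = 11346 − 14604 = −3258 kJ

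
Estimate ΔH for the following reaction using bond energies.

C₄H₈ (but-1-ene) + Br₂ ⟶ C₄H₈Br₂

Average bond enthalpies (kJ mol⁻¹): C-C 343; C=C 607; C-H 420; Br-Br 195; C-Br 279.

ΔH ≈ −99 kJ

Bonds broken (reactants):
  Br-Br: 1 × 195 = 195
  C-C: 2 × 343 = 686
  C-H: 8 × 420 = 3360
  C=C: 1 × 607 = 607
  Σ(broken) = 4848 kJ
Bonds formed (products):
  C-Br: 2 × 279 = 558
  C-C: 3 × 343 = 1029
  C-H: 8 × 420 = 3360
  Σ(formed) = 4947 kJ
ΔH = Σ(broken) − Σ(formed) = 4848 − 4947 = −99 kJ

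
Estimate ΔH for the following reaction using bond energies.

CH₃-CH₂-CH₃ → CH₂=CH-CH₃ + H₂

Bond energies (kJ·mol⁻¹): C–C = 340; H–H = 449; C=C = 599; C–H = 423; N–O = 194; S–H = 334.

Bonds broken (reactants):
  C–C: 2 × 340 = 680
  C–H: 8 × 423 = 3384
  Σ(broken) = 4064 kJ
Bonds formed (products):
  C–C: 1 × 340 = 340
  C–H: 6 × 423 = 2538
  C=C: 1 × 599 = 599
  H–H: 1 × 449 = 449
  Σ(formed) = 3926 kJ
ΔH = Σ(broken) − Σ(formed) = 4064 − 3926 = +138 kJ

ΔH ≈ +138 kJ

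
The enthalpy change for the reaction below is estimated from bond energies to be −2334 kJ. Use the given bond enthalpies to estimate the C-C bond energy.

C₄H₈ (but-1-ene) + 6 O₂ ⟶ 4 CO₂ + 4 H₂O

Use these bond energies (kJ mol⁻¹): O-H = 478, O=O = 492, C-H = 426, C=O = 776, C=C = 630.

D(C-C) ≈ 354 kJ/mol

Let D be the C-C bond energy.
Σ(broken) = 2×D + 8×426 + 1×630 + 6×492 = 6990 + 2D
Σ(formed) = 8×776 + 8×478 = 10032
ΔH = Σ(broken) − Σ(formed) = (6990 + 2D) − (10032) = −3042 + 2D
Setting this equal to −2334 kJ gives 2D = 708, so D = 354 kJ/mol.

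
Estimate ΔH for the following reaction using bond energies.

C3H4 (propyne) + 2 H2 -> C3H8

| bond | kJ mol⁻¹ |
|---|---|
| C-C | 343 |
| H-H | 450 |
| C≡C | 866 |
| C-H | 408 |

Bonds broken (reactants):
  C≡C: 1 × 866 = 866
  C-C: 1 × 343 = 343
  C-H: 4 × 408 = 1632
  H-H: 2 × 450 = 900
  Σ(broken) = 3741 kJ
Bonds formed (products):
  C-C: 2 × 343 = 686
  C-H: 8 × 408 = 3264
  Σ(formed) = 3950 kJ
ΔH = Σ(broken) − Σ(formed) = 3741 − 3950 = −209 kJ

ΔH ≈ −209 kJ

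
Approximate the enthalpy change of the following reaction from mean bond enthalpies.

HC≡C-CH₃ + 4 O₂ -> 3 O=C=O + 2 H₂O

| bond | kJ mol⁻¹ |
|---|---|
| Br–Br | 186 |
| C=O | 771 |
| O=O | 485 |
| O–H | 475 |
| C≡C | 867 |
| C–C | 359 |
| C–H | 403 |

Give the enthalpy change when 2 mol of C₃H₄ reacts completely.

ΔH = −3496 kJ

Bonds broken (reactants):
  C≡C: 1 × 867 = 867
  C–C: 1 × 359 = 359
  C–H: 4 × 403 = 1612
  O=O: 4 × 485 = 1940
  Σ(broken) = 4778 kJ
Bonds formed (products):
  C=O: 6 × 771 = 4626
  O–H: 4 × 475 = 1900
  Σ(formed) = 6526 kJ
ΔH = Σ(broken) − Σ(formed) = 4778 − 6526 = −1748 kJ
For 2× the reaction as written: 2 × (−1748) = −3496 kJ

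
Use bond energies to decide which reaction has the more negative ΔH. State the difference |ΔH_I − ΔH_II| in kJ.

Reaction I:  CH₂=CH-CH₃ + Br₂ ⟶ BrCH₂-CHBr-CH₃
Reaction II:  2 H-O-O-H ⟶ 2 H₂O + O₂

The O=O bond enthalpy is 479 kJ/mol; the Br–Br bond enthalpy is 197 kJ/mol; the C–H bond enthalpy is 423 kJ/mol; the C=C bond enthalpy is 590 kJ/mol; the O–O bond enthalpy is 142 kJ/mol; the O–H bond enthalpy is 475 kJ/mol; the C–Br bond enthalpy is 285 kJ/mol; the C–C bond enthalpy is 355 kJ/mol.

Reaction I:
  Bonds broken (reactants):
    Br–Br: 1 × 197 = 197
    C–C: 1 × 355 = 355
    C–H: 6 × 423 = 2538
    C=C: 1 × 590 = 590
    Σ(broken) = 3680 kJ
  Bonds formed (products):
    C–Br: 2 × 285 = 570
    C–C: 2 × 355 = 710
    C–H: 6 × 423 = 2538
    Σ(formed) = 3818 kJ
  ΔH_I = 3680 − 3818 = −138 kJ
Reaction II:
  Bonds broken (reactants):
    O–H: 4 × 475 = 1900
    O–O: 2 × 142 = 284
    Σ(broken) = 2184 kJ
  Bonds formed (products):
    O–H: 4 × 475 = 1900
    O=O: 1 × 479 = 479
    Σ(formed) = 2379 kJ
  ΔH_II = 2184 − 2379 = −195 kJ
ΔH_I − ΔH_II = +57 kJ, so reaction II has the more negative ΔH; |ΔH_I − ΔH_II| = 57 kJ.

Reaction II, by 57 kJ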